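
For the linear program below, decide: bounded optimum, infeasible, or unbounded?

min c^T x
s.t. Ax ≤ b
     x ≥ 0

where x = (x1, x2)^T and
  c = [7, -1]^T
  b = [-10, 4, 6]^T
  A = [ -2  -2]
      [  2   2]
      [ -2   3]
One constraint requires 2x1 + 2x2 ≤ 4, while the constraint -2x1 - 2x2 ≤ -10 is equivalent to 2x1 + 2x2 ≥ 10. Together they would need 10 ≤ 2x1 + 2x2 ≤ 4, which is impossible since 10 > 4. No point satisfies all constraints.

The feasible region is empty; the LP is infeasible.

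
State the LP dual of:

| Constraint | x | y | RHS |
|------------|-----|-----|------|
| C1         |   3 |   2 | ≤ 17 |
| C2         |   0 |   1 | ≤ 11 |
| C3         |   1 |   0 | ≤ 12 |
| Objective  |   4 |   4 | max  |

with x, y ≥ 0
Minimize: z = 17y1 + 11y2 + 12y3

Subject to:
  C1: -3y1 - y3 ≤ -4
  C2: -2y1 - y2 ≤ -4
  y1, y2, y3 ≥ 0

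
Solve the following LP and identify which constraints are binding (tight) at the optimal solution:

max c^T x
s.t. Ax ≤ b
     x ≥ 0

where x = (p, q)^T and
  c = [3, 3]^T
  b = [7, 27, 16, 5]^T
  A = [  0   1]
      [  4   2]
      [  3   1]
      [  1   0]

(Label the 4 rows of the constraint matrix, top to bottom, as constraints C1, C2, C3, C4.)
Optimal: p = 3, q = 7
Slack at optimum:
  C1: slack = 0 (binding)
  C2: slack = 1
  C3: slack = 0 (binding)
  C4: slack = 2
  p ≥ 0: p = 3
  q ≥ 0: q = 7
Binding constraints: C1, C3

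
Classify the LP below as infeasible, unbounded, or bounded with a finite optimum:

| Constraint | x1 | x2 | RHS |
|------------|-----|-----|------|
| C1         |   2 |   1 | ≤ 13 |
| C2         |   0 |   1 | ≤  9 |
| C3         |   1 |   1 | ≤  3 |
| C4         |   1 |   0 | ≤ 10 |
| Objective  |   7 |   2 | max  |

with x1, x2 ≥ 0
The point (3, 0) satisfies every constraint, so the LP is feasible; the constraints give x1 ≤ 10 and x2 ≤ 9, which with x1, x2 ≥ 0 keep the feasible region inside a bounded box. A feasible, bounded LP attains a finite optimum at a vertex.

Evaluating z = 7x1 + 2x2 at each vertex:
  (0, 0): z = 0
  (3, 0): z = 21
  (0, 3): z = 6

Feasible with finite optimum z* = 21 at (3, 0).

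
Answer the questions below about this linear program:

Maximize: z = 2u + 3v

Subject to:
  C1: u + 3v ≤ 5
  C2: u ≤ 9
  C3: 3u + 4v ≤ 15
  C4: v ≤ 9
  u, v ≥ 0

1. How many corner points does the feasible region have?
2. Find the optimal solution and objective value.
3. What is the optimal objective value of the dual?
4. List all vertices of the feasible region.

1. 3
2. u = 5, v = 0, z = 10
3. 10 (by strong duality, equal to the primal optimum)
4. (0, 0), (5, 0), (0, 1.667)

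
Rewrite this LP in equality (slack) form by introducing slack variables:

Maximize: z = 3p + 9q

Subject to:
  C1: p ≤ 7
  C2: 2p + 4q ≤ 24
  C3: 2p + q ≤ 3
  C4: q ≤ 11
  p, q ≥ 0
max z = 3p + 9q

s.t.
  p + s1 = 7
  2p + 4q + s2 = 24
  2p + q + s3 = 3
  q + s4 = 11
  p, q, s1, s2, s3, s4 ≥ 0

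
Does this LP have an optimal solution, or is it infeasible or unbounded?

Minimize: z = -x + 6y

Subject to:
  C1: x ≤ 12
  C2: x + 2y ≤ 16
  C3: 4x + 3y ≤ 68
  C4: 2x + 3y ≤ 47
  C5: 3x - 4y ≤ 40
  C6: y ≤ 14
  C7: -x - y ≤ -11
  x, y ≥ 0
The point (12, 0) satisfies every constraint, so the LP is feasible; the constraints give x ≤ 12 and y ≤ 14, which with x, y ≥ 0 keep the feasible region inside a bounded box. A feasible, bounded LP attains a finite optimum at a vertex.

Evaluating z = -x + 6y at each vertex:
  (11, 0): z = -11
  (12, 0): z = -12
  (12, 2): z = 0
  (6, 5): z = 24

Bounded optimum: z* = -12 at (12, 0).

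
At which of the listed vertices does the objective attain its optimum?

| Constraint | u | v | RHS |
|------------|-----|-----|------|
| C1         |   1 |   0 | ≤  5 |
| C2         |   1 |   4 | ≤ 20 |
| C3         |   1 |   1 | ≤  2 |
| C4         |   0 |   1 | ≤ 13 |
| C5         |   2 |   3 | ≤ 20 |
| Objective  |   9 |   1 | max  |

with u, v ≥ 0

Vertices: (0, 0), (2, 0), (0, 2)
Evaluating z = 9u + v at each vertex:
  (0, 0): z = 0
  (2, 0): z = 18
  (0, 2): z = 2

The largest value is z = 18, attained at (2, 0).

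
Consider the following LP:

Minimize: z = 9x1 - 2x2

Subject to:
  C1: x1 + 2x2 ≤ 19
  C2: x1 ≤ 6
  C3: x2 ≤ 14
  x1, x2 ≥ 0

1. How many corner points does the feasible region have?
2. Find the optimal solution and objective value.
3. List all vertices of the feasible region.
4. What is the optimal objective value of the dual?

1. 4
2. x1 = 0, x2 = 9.5, z = -19
3. (0, 0), (6, 0), (6, 6.5), (0, 9.5)
4. -19 (by strong duality, equal to the primal optimum)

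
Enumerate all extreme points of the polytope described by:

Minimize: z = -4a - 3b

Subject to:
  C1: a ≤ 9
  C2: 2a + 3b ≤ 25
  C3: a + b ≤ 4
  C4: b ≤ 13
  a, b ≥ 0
Each vertex is the intersection of two constraint boundaries that also satisfies all remaining constraints:
  a = 0 and b = 0 → (0, 0)
  a + b = 4 and b = 0 → (4, 0)
  a + b = 4 and a = 0 → (0, 4)

Vertices: (0, 0), (4, 0), (0, 4)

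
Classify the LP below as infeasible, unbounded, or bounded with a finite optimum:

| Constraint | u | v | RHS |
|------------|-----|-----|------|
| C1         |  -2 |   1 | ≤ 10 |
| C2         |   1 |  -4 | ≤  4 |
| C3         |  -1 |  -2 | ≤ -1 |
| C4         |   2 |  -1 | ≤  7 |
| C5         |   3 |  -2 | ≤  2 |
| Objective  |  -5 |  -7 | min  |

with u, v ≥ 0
Feasible point: (0, 1) satisfies every constraint, so the LP is feasible.
Direction d = (1, 2): for each constraint row a, a·d ≤ 0 —
  (-2)(1) + (1)(2) = 0 ≤ 0
  (1)(1) + (-4)(2) = -7 ≤ 0
  (-1)(1) + (-2)(2) = -5 ≤ 0
  (2)(1) + (-1)(2) = 0 ≤ 0
  (3)(1) + (-2)(2) = -1 ≤ 0
and d ≥ 0, so (0, 1) + t·d stays feasible for every t ≥ 0. Along this ray z = -5u - 7v changes by -19 per unit t, so z → −∞.

The LP is unbounded; z can be made arbitrarily small.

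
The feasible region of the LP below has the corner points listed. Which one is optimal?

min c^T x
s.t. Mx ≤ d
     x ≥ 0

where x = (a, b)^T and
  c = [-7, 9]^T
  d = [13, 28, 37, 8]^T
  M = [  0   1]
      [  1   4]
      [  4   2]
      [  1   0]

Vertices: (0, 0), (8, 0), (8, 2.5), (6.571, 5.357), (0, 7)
Evaluating z = -7a + 9b at each vertex:
  (0, 0): z = 0
  (8, 0): z = -56
  (8, 2.5): z = -33.5
  (6.571, 5.357): z = 2.214
  (0, 7): z = 63

The smallest value is z = -56, attained at (8, 0).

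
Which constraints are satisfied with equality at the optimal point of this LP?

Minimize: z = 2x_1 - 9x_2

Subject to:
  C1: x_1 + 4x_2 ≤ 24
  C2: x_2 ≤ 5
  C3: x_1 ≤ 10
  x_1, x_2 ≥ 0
Optimal: x_1 = 0, x_2 = 5
Slack at optimum:
  C1: slack = 4
  C2: slack = 0 (binding)
  C3: slack = 10
  x_1 ≥ 0: x_1 = 0 (binding)
  x_2 ≥ 0: x_2 = 5
Binding constraints: C2, x_1 ≥ 0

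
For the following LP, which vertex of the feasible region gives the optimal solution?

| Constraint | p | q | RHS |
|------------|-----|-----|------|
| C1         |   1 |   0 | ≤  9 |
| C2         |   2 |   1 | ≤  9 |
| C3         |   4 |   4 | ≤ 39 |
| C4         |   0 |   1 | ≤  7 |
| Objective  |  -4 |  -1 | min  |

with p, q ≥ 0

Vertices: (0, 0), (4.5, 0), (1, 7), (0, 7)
(4.5, 0) with z = -18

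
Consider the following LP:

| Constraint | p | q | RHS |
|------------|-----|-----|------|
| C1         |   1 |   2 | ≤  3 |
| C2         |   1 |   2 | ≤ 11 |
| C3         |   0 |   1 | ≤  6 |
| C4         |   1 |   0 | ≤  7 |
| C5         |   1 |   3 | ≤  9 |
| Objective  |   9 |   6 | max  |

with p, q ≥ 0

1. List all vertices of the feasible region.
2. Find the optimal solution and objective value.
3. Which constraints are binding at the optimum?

1. (0, 0), (3, 0), (0, 1.5)
2. p = 3, q = 0, z = 27
3. C1, q ≥ 0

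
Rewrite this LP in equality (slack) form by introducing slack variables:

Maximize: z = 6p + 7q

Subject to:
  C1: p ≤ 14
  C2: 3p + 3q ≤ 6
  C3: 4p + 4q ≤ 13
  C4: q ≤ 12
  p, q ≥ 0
max z = 6p + 7q

s.t.
  p + s1 = 14
  3p + 3q + s2 = 6
  4p + 4q + s3 = 13
  q + s4 = 12
  p, q, s1, s2, s3, s4 ≥ 0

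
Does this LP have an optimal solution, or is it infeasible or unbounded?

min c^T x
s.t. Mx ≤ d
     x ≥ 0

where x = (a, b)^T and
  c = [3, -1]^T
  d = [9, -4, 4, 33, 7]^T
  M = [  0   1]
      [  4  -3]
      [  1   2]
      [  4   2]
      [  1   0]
The point (0, 2) satisfies every constraint, so the LP is feasible; the constraints give a ≤ 7 and b ≤ 9, which with a, b ≥ 0 keep the feasible region inside a bounded box. A feasible, bounded LP attains a finite optimum at a vertex.

Feasible with finite optimum z* = -2 at (0, 2).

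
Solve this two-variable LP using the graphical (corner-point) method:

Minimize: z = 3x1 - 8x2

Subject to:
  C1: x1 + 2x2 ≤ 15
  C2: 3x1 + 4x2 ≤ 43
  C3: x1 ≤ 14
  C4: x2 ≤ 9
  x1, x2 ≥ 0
Each vertex is the intersection of two constraint boundaries that also satisfies all remaining constraints:
  x1 = 0 and x2 = 0 → (0, 0)
  x1 = 14 and x2 = 0 → (14, 0)
  3x1 + 4x2 = 43 and x1 = 14 → (14, 0.25)
  x1 + 2x2 = 15 and 3x1 + 4x2 = 43 → (13, 1)
  x1 + 2x2 = 15 and x1 = 0 → (0, 7.5)

Evaluating z = 3x1 - 8x2 at each vertex:
  (0, 0): z = 0
  (14, 0): z = 42
  (14, 0.25): z = 40
  (13, 1): z = 31
  (0, 7.5): z = -60

The minimum is at (0, 7.5) with z = -60.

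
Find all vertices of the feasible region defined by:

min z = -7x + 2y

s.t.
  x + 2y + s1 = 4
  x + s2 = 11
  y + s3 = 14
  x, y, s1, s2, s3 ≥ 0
Each vertex is the intersection of two constraint boundaries that also satisfies all remaining constraints:
  x = 0 and y = 0 → (0, 0)
  x + 2y = 4 and y = 0 → (4, 0)
  x + 2y = 4 and x = 0 → (0, 2)

Vertices: (0, 0), (4, 0), (0, 2)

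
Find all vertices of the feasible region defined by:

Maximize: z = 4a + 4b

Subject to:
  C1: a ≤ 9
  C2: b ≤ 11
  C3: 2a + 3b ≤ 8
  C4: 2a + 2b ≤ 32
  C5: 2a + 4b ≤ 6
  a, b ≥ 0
Each vertex is the intersection of two constraint boundaries that also satisfies all remaining constraints:
  a = 0 and b = 0 → (0, 0)
  2a + 4b = 6 and b = 0 → (3, 0)
  2a + 4b = 6 and a = 0 → (0, 1.5)

Vertices: (0, 0), (3, 0), (0, 1.5)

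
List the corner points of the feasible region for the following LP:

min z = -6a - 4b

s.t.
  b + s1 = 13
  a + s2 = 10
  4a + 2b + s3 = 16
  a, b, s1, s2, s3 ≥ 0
Each vertex is the intersection of two constraint boundaries that also satisfies all remaining constraints:
  a = 0 and b = 0 → (0, 0)
  4a + 2b = 16 and b = 0 → (4, 0)
  4a + 2b = 16 and a = 0 → (0, 8)

Vertices: (0, 0), (4, 0), (0, 8)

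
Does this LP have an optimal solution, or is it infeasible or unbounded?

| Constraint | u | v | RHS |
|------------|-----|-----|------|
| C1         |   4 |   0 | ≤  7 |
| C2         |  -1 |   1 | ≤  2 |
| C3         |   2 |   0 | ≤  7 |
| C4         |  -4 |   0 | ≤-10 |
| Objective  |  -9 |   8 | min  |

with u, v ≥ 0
C1 requires 4u ≤ 7, while C4 (-4u ≤ -10) is equivalent to 4u ≥ 10. Together they would need 10 ≤ 4u ≤ 7, which is impossible since 10 > 7. No point satisfies all constraints.

Infeasible: no point satisfies all constraints simultaneously.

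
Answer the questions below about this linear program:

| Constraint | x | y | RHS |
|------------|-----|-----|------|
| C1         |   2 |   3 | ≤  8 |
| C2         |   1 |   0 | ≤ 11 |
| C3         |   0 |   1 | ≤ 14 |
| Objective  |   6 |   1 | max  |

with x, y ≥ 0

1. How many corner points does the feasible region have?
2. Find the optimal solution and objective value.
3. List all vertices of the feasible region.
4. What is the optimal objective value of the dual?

1. 3
2. x = 4, y = 0, z = 24
3. (0, 0), (4, 0), (0, 2.667)
4. 24 (by strong duality, equal to the primal optimum)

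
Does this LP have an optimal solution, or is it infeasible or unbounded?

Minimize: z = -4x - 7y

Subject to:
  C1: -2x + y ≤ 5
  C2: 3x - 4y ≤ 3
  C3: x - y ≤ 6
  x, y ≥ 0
Feasible point: (0, 0) satisfies every constraint, so the LP is feasible.
Direction d = (1, 1): for each constraint row a, a·d ≤ 0 —
  (-2)(1) + (1)(1) = -1 ≤ 0
  (3)(1) + (-4)(1) = -1 ≤ 0
  (1)(1) + (-1)(1) = 0 ≤ 0
and d ≥ 0, so (0, 0) + t·d stays feasible for every t ≥ 0. Along this ray z = -4x - 7y changes by -11 per unit t, so z → −∞.

Unbounded — the objective can decrease without bound over the feasible region.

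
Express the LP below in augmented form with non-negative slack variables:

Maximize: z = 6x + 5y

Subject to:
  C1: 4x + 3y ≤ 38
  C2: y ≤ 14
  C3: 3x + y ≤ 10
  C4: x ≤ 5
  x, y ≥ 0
max z = 6x + 5y

s.t.
  4x + 3y + s1 = 38
  y + s2 = 14
  3x + y + s3 = 10
  x + s4 = 5
  x, y, s1, s2, s3, s4 ≥ 0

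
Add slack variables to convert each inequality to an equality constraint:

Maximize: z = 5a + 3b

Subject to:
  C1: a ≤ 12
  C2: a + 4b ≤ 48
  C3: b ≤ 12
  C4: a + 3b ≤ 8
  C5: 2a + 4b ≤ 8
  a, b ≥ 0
max z = 5a + 3b

s.t.
  a + s1 = 12
  a + 4b + s2 = 48
  b + s3 = 12
  a + 3b + s4 = 8
  2a + 4b + s5 = 8
  a, b, s1, s2, s3, s4, s5 ≥ 0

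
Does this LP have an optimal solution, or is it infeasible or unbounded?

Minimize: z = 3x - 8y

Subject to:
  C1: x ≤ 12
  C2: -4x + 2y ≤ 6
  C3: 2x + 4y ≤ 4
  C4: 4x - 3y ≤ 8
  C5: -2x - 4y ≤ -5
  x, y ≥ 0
C3 requires 2x + 4y ≤ 4, while C5 (-2x - 4y ≤ -5) is equivalent to 2x + 4y ≥ 5. Together they would need 5 ≤ 2x + 4y ≤ 4, which is impossible since 5 > 4. No point satisfies all constraints.

Infeasible — the constraint set is empty.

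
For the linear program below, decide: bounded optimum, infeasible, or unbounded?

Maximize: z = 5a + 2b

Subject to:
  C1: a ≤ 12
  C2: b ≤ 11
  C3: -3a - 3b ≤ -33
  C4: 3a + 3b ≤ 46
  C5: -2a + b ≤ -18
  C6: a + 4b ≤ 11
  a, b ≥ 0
The point (11, 0) satisfies every constraint, so the LP is feasible; the constraints give a ≤ 12 and b ≤ 11, which with a, b ≥ 0 keep the feasible region inside a bounded box. A feasible, bounded LP attains a finite optimum at a vertex.

Evaluating z = 5a + 2b at each vertex:
  (11, 0): z = 55

The LP has an optimal solution: (11, 0) with z = 55.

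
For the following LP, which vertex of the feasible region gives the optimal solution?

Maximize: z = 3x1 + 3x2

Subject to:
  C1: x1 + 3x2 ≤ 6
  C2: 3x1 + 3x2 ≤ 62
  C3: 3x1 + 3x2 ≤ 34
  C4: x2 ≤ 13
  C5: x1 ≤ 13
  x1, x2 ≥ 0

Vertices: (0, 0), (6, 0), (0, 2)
(6, 0) with z = 18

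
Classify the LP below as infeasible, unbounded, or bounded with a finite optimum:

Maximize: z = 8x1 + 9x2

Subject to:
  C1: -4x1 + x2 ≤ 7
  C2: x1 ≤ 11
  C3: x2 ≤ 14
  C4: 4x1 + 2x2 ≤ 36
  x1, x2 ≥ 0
The point (2, 14) satisfies every constraint, so the LP is feasible; the constraints give x1 ≤ 11 and x2 ≤ 14, which with x1, x2 ≥ 0 keep the feasible region inside a bounded box. A feasible, bounded LP attains a finite optimum at a vertex.

Evaluating z = 8x1 + 9x2 at each vertex:
  (0, 0): z = 0
  (9, 0): z = 72
  (2, 14): z = 142
  (1.75, 14): z = 140
  (0, 7): z = 63

Feasible with finite optimum z* = 142 at (2, 14).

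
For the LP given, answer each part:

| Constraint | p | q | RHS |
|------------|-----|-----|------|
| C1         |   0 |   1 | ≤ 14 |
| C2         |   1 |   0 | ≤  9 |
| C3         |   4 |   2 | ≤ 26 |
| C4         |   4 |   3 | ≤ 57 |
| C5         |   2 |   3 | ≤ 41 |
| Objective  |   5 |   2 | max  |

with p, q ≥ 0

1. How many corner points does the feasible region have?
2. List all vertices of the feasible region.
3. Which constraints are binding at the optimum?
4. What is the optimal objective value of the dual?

1. 3
2. (0, 0), (6.5, 0), (0, 13)
3. C3, q ≥ 0
4. 32.5 (by strong duality, equal to the primal optimum)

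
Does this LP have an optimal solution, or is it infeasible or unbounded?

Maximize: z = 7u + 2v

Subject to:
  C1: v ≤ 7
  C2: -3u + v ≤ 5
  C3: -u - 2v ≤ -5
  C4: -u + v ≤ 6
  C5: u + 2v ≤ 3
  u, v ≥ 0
C5 requires u + 2v ≤ 3, while C3 (-u - 2v ≤ -5) is equivalent to u + 2v ≥ 5. Together they would need 5 ≤ u + 2v ≤ 3, which is impossible since 5 > 3. No point satisfies all constraints.

Infeasible — the constraint set is empty.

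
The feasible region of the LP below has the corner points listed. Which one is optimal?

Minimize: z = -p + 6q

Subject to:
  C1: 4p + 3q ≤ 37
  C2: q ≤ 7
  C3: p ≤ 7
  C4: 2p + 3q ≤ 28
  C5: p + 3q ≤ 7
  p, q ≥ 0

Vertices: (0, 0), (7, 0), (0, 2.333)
Evaluating z = -p + 6q at each vertex:
  (0, 0): z = 0
  (7, 0): z = -7
  (0, 2.333): z = 14

The smallest value is z = -7, attained at (7, 0).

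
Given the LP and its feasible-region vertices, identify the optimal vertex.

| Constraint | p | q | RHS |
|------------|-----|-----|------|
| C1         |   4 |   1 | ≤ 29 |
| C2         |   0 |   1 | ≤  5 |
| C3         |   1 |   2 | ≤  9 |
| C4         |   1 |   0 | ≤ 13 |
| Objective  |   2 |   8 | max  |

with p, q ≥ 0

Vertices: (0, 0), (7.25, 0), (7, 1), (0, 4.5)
Evaluating z = 2p + 8q at each vertex:
  (0, 0): z = 0
  (7.25, 0): z = 14.5
  (7, 1): z = 22
  (0, 4.5): z = 36

The largest value is z = 36, attained at (0, 4.5).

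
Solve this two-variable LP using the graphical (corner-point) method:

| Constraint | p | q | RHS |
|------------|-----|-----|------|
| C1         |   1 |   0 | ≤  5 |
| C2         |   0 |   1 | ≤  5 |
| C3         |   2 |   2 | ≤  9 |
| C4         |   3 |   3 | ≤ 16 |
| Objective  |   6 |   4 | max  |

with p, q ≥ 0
Each vertex is the intersection of two constraint boundaries that also satisfies all remaining constraints:
  p = 0 and q = 0 → (0, 0)
  2p + 2q = 9 and q = 0 → (4.5, 0)
  2p + 2q = 9 and p = 0 → (0, 4.5)

Evaluating z = 6p + 4q at each vertex:
  (0, 0): z = 0
  (4.5, 0): z = 27
  (0, 4.5): z = 18

The maximum is at (4.5, 0) with z = 27.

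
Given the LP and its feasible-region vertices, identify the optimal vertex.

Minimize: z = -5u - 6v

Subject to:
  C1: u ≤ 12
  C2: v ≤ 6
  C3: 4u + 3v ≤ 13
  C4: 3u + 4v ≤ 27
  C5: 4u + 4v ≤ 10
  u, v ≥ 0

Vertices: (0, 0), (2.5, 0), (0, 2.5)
(0, 2.5) with z = -15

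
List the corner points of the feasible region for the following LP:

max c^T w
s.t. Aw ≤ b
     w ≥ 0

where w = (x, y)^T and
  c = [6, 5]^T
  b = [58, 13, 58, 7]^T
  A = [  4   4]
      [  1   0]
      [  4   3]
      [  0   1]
Each vertex is the intersection of two constraint boundaries that also satisfies all remaining constraints:
  x = 0 and y = 0 → (0, 0)
  x = 13 and y = 0 → (13, 0)
  4x + 4y = 58 and x = 13 → (13, 1.5)
  4x + 4y = 58 and y = 7 → (7.5, 7)
  y = 7 and x = 0 → (0, 7)

Vertices: (0, 0), (13, 0), (13, 1.5), (7.5, 7), (0, 7)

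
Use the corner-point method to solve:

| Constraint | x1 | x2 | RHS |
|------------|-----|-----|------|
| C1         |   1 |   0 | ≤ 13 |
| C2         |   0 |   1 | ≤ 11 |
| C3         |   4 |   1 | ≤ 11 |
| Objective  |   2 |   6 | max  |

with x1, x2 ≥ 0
Each vertex is the intersection of two constraint boundaries that also satisfies all remaining constraints:
  x1 = 0 and x2 = 0 → (0, 0)
  4x1 + x2 = 11 and x2 = 0 → (2.75, 0)
  x2 = 11 and 4x1 + x2 = 11 → (0, 11)

Evaluating z = 2x1 + 6x2 at each vertex:
  (0, 0): z = 0
  (2.75, 0): z = 5.5
  (0, 11): z = 66

The maximum is at (0, 11) with z = 66.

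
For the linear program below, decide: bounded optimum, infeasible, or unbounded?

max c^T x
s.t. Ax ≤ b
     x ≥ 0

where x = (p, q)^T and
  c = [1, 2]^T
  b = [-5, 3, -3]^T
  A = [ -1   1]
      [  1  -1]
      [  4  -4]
One constraint requires p - q ≤ 3, while the constraint -p + q ≤ -5 is equivalent to p - q ≥ 5. Together they would need 5 ≤ p - q ≤ 3, which is impossible since 5 > 3. No point satisfies all constraints.

Infeasible — the constraint set is empty.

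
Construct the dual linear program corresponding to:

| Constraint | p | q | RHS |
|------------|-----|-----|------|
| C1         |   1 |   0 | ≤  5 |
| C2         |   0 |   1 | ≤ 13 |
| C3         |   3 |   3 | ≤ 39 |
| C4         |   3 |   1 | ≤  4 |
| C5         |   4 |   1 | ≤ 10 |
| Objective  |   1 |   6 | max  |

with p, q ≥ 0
Minimize: z = 5y1 + 13y2 + 39y3 + 4y4 + 10y5

Subject to:
  C1: -y1 - 3y3 - 3y4 - 4y5 ≤ -1
  C2: -y2 - 3y3 - y4 - y5 ≤ -6
  y1, y2, y3, y4, y5 ≥ 0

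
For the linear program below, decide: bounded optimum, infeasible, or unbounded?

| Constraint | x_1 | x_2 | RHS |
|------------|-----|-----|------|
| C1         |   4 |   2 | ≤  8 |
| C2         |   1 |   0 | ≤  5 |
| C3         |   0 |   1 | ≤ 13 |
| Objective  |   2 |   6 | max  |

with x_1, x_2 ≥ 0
The point (0, 4) satisfies every constraint, so the LP is feasible; the constraints give x_1 ≤ 5 and x_2 ≤ 13, which with x_1, x_2 ≥ 0 keep the feasible region inside a bounded box. A feasible, bounded LP attains a finite optimum at a vertex.

Evaluating z = 2x_1 + 6x_2 at each vertex:
  (0, 0): z = 0
  (2, 0): z = 4
  (0, 4): z = 24

Bounded optimum: z* = 24 at (0, 4).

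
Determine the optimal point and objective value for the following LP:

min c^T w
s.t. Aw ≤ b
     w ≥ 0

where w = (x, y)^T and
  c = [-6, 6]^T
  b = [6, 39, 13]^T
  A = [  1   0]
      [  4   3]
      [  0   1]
x = 6, y = 0, z = -36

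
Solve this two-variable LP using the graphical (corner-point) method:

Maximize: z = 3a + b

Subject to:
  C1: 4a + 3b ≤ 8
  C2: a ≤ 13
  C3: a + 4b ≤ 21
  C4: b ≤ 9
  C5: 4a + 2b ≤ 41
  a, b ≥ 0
Each vertex is the intersection of two constraint boundaries that also satisfies all remaining constraints:
  a = 0 and b = 0 → (0, 0)
  4a + 3b = 8 and b = 0 → (2, 0)
  4a + 3b = 8 and a = 0 → (0, 2.667)

Evaluating z = 3a + b at each vertex:
  (0, 0): z = 0
  (2, 0): z = 6
  (0, 2.667): z = 2.667

The maximum is at (2, 0) with z = 6.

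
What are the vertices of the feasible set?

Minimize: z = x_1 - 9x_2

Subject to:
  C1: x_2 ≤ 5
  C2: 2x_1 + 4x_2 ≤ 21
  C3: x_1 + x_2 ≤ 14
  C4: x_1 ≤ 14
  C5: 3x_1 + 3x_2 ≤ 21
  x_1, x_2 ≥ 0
Each vertex is the intersection of two constraint boundaries that also satisfies all remaining constraints:
  x_1 = 0 and x_2 = 0 → (0, 0)
  3x_1 + 3x_2 = 21 and x_2 = 0 → (7, 0)
  2x_1 + 4x_2 = 21 and 3x_1 + 3x_2 = 21 → (3.5, 3.5)
  x_2 = 5 and 2x_1 + 4x_2 = 21 → (0.5, 5)
  x_2 = 5 and x_1 = 0 → (0, 5)

Vertices: (0, 0), (7, 0), (3.5, 3.5), (0.5, 5), (0, 5)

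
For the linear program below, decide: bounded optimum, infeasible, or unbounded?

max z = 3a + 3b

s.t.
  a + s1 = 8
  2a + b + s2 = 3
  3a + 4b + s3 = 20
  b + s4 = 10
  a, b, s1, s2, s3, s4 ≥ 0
The point (0, 3) satisfies every constraint, so the LP is feasible; the constraints give a ≤ 8 and b ≤ 10, which with a, b ≥ 0 keep the feasible region inside a bounded box. A feasible, bounded LP attains a finite optimum at a vertex.

Bounded optimum: z* = 9 at (0, 3).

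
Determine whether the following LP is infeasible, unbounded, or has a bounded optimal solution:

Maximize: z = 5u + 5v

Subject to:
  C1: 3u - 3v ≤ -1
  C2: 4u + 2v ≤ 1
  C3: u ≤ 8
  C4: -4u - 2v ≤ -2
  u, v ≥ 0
C2 requires 4u + 2v ≤ 1, while C4 (-4u - 2v ≤ -2) is equivalent to 4u + 2v ≥ 2. Together they would need 2 ≤ 4u + 2v ≤ 1, which is impossible since 2 > 1. No point satisfies all constraints.

Infeasible — the constraint set is empty.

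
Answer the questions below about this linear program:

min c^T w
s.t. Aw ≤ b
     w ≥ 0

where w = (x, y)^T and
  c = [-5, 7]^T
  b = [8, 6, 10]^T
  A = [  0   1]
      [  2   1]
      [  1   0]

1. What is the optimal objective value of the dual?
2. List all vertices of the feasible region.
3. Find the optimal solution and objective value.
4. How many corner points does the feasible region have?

1. -15 (by strong duality, equal to the primal optimum)
2. (0, 0), (3, 0), (0, 6)
3. x = 3, y = 0, z = -15
4. 3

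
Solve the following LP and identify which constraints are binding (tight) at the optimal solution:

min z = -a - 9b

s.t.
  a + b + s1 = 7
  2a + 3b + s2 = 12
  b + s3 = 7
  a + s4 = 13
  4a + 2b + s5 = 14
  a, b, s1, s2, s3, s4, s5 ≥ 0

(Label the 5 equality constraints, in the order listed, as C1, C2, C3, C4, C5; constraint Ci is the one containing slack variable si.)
Optimal: a = 0, b = 4
Binding: C2, a ≥ 0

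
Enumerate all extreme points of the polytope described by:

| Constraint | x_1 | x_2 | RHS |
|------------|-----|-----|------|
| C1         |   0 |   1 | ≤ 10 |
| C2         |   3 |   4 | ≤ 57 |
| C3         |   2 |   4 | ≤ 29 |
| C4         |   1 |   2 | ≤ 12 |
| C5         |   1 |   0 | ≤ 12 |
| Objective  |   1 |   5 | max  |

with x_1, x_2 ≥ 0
Each vertex is the intersection of two constraint boundaries that also satisfies all remaining constraints:
  x_1 = 0 and x_2 = 0 → (0, 0)
  x_1 + 2x_2 = 12 and x_1 = 12 → (12, 0)
  x_1 + 2x_2 = 12 and x_1 = 0 → (0, 6)

Vertices: (0, 0), (12, 0), (0, 6)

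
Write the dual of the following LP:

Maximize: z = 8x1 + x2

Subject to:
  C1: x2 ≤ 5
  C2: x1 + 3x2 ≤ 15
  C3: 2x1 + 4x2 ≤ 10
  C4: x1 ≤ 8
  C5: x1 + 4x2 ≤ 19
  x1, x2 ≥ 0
Minimize: z = 5y1 + 15y2 + 10y3 + 8y4 + 19y5

Subject to:
  C1: -y2 - 2y3 - y4 - y5 ≤ -8
  C2: -y1 - 3y2 - 4y3 - 4y5 ≤ -1
  y1, y2, y3, y4, y5 ≥ 0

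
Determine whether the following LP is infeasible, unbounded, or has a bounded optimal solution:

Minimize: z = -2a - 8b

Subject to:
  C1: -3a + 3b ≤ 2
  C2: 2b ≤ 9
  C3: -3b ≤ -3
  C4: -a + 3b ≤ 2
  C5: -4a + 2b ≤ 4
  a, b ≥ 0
Feasible point: (1, 1) satisfies every constraint, so the LP is feasible.
Direction d = (1, 0): for each constraint row a, a·d ≤ 0 —
  (-3)(1) + (3)(0) = -3 ≤ 0
  (0)(1) + (2)(0) = 0 ≤ 0
  (0)(1) + (-3)(0) = 0 ≤ 0
  (-1)(1) + (3)(0) = -1 ≤ 0
  (-4)(1) + (2)(0) = -4 ≤ 0
and d ≥ 0, so (1, 1) + t·d stays feasible for every t ≥ 0. Along this ray z = -2a - 8b changes by -2 per unit t, so z → −∞.

Unbounded: there is a feasible ray along which z → −∞.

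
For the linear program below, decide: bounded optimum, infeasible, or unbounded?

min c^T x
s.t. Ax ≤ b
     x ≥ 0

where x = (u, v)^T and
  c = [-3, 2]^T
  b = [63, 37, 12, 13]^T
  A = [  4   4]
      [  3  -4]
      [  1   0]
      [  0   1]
The point (12, 0) satisfies every constraint, so the LP is feasible; the constraints give u ≤ 12 and v ≤ 13, which with u, v ≥ 0 keep the feasible region inside a bounded box. A feasible, bounded LP attains a finite optimum at a vertex.

The LP has an optimal solution: (12, 0) with z = -36.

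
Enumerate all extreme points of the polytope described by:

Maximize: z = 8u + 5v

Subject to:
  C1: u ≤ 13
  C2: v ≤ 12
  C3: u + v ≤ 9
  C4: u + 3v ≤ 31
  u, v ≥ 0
Each vertex is the intersection of two constraint boundaries that also satisfies all remaining constraints:
  u = 0 and v = 0 → (0, 0)
  u + v = 9 and v = 0 → (9, 0)
  u + v = 9 and u = 0 → (0, 9)

Vertices: (0, 0), (9, 0), (0, 9)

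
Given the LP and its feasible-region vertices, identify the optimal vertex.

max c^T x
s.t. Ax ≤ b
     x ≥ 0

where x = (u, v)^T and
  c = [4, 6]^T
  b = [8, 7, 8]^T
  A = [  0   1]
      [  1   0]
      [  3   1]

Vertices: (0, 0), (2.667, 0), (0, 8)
Evaluating z = 4u + 6v at each vertex:
  (0, 0): z = 0
  (2.667, 0): z = 10.67
  (0, 8): z = 48

The largest value is z = 48, attained at (0, 8).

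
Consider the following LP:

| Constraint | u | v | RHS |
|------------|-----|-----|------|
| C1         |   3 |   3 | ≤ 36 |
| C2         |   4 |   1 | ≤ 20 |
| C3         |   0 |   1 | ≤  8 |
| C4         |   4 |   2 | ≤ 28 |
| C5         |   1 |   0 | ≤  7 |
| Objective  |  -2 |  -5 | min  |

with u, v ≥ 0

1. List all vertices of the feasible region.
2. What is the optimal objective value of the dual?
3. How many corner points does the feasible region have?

1. (0, 0), (5, 0), (3, 8), (0, 8)
2. -46 (by strong duality, equal to the primal optimum)
3. 4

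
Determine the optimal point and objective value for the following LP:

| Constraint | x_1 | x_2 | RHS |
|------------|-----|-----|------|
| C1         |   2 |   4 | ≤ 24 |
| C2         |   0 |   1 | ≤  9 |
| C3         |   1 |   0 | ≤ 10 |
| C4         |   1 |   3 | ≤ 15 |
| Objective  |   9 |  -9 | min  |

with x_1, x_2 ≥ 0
x_1 = 0, x_2 = 5, z = -45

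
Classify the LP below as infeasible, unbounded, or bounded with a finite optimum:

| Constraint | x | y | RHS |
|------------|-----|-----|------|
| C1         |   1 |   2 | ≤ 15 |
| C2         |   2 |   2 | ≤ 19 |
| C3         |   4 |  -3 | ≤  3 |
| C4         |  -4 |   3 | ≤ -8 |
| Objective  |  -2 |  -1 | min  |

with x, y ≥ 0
C3 requires 4x - 3y ≤ 3, while C4 (-4x + 3y ≤ -8) is equivalent to 4x - 3y ≥ 8. Together they would need 8 ≤ 4x - 3y ≤ 3, which is impossible since 8 > 3. No point satisfies all constraints.

Infeasible — the constraint set is empty.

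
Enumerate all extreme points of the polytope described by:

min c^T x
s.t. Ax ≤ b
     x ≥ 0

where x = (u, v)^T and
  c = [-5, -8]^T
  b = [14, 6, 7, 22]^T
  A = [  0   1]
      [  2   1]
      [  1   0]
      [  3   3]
Each vertex is the intersection of two constraint boundaries that also satisfies all remaining constraints:
  u = 0 and v = 0 → (0, 0)
  2u + v = 6 and v = 0 → (3, 0)
  2u + v = 6 and u = 0 → (0, 6)

Vertices: (0, 0), (3, 0), (0, 6)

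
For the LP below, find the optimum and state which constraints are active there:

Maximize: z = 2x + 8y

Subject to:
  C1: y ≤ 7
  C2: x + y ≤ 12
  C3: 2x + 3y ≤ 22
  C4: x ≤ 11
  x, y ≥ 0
Optimal: x = 0.5, y = 7
Slack at optimum:
  C1: slack = 0 (binding)
  C2: slack = 4.5
  C3: slack = 0 (binding)
  C4: slack = 10.5
  x ≥ 0: x = 0.5
  y ≥ 0: y = 7
Binding constraints: C1, C3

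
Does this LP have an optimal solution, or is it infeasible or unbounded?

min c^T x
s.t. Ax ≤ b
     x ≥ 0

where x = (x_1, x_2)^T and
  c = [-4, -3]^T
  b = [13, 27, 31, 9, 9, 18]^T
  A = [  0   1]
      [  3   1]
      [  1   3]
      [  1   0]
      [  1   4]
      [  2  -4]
The point (9, 0) satisfies every constraint, so the LP is feasible; the constraints give x_1 ≤ 9 and x_2 ≤ 13, which with x_1, x_2 ≥ 0 keep the feasible region inside a bounded box. A feasible, bounded LP attains a finite optimum at a vertex.

Evaluating z = -4x_1 - 3x_2 at each vertex:
  (0, 0): z = 0
  (9, 0): z = -36
  (0, 2.25): z = -6.75

Feasible with finite optimum z* = -36 at (9, 0).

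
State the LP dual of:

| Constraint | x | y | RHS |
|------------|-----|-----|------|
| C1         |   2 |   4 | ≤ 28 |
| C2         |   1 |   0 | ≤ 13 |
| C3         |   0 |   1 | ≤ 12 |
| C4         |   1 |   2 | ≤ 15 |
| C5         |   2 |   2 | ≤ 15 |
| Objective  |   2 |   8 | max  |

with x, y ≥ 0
Minimize: z = 28y1 + 13y2 + 12y3 + 15y4 + 15y5

Subject to:
  C1: -2y1 - y2 - y4 - 2y5 ≤ -2
  C2: -4y1 - y3 - 2y4 - 2y5 ≤ -8
  y1, y2, y3, y4, y5 ≥ 0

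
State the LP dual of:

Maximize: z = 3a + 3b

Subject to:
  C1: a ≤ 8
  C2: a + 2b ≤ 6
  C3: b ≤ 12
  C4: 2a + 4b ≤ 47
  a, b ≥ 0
Minimize: z = 8y1 + 6y2 + 12y3 + 47y4

Subject to:
  C1: -y1 - y2 - 2y4 ≤ -3
  C2: -2y2 - y3 - 4y4 ≤ -3
  y1, y2, y3, y4 ≥ 0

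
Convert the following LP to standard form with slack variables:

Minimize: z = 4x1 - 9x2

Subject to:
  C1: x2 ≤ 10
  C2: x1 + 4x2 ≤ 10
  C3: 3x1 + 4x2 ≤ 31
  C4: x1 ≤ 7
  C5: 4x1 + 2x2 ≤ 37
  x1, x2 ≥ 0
min z = 4x1 - 9x2

s.t.
  x2 + s1 = 10
  x1 + 4x2 + s2 = 10
  3x1 + 4x2 + s3 = 31
  x1 + s4 = 7
  4x1 + 2x2 + s5 = 37
  x1, x2, s1, s2, s3, s4, s5 ≥ 0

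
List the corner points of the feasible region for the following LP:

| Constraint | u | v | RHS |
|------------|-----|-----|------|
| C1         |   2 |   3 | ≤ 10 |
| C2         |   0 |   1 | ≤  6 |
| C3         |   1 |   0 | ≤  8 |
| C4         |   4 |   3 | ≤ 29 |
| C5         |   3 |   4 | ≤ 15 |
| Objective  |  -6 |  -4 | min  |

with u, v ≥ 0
Each vertex is the intersection of two constraint boundaries that also satisfies all remaining constraints:
  u = 0 and v = 0 → (0, 0)
  2u + 3v = 10 and 3u + 4v = 15 → (5, 0)
  2u + 3v = 10 and u = 0 → (0, 3.333)

Vertices: (0, 0), (5, 0), (0, 3.333)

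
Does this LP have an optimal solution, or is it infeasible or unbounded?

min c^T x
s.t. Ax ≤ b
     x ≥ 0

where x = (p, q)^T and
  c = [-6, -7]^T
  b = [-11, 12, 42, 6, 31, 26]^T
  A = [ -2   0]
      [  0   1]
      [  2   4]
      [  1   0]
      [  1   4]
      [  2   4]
The point (6, 3.5) satisfies every constraint, so the LP is feasible; the constraints give p ≤ 6 and q ≤ 12, which with p, q ≥ 0 keep the feasible region inside a bounded box. A feasible, bounded LP attains a finite optimum at a vertex.

Evaluating z = -6p - 7q at each vertex:
  (5.5, 0): z = -33
  (6, 0): z = -36
  (6, 3.5): z = -60.5
  (5.5, 3.75): z = -59.25

The LP has an optimal solution: (6, 3.5) with z = -60.5.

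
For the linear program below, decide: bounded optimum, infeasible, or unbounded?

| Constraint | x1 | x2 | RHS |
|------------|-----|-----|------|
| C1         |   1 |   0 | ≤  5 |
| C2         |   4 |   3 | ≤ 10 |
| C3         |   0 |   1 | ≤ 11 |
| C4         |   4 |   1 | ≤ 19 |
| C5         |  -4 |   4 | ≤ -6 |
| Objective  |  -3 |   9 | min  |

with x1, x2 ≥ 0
The point (2.5, 0) satisfies every constraint, so the LP is feasible; the constraints give x1 ≤ 5 and x2 ≤ 11, which with x1, x2 ≥ 0 keep the feasible region inside a bounded box. A feasible, bounded LP attains a finite optimum at a vertex.

Bounded optimum: z* = -7.5 at (2.5, 0).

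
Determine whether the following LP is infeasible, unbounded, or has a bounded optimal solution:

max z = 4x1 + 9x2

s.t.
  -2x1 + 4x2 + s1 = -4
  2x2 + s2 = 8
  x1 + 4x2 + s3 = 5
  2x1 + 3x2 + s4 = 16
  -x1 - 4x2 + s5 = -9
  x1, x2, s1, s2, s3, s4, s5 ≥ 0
The row x1 + 4x2 + s3 = 5 with s3 ≥ 0 requires x1 + 4x2 ≤ 5, while the row -x1 - 4x2 + s5 = -9 with s5 ≥ 0 is equivalent to x1 + 4x2 ≥ 9. Together they would need 9 ≤ x1 + 4x2 ≤ 5, which is impossible since 9 > 5. No point satisfies all constraints.

Infeasible — the constraint set is empty.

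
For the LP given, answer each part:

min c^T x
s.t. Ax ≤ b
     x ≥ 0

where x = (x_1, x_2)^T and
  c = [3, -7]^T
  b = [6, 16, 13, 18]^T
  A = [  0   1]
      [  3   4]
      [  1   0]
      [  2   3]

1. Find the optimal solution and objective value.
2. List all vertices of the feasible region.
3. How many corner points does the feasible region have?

1. x_1 = 0, x_2 = 4, z = -28
2. (0, 0), (5.333, 0), (0, 4)
3. 3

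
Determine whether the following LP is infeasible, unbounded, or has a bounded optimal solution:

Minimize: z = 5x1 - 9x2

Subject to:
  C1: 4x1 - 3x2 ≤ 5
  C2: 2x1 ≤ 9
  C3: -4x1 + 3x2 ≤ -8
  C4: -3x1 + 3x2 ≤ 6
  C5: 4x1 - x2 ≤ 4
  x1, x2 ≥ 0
C1 requires 4x1 - 3x2 ≤ 5, while C3 (-4x1 + 3x2 ≤ -8) is equivalent to 4x1 - 3x2 ≥ 8. Together they would need 8 ≤ 4x1 - 3x2 ≤ 5, which is impossible since 8 > 5. No point satisfies all constraints.

The feasible region is empty; the LP is infeasible.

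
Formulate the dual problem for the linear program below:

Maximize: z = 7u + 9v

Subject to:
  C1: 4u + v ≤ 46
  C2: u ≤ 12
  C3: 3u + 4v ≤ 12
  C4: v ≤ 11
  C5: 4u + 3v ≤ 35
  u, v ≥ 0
Minimize: z = 46y1 + 12y2 + 12y3 + 11y4 + 35y5

Subject to:
  C1: -4y1 - y2 - 3y3 - 4y5 ≤ -7
  C2: -y1 - 4y3 - y4 - 3y5 ≤ -9
  y1, y2, y3, y4, y5 ≥ 0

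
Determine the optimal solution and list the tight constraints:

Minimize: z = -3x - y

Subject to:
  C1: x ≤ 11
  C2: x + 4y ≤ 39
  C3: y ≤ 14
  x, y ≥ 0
Optimal: x = 11, y = 7
Slack at optimum:
  C1: slack = 0 (binding)
  C2: slack = 0 (binding)
  C3: slack = 7
  x ≥ 0: x = 11
  y ≥ 0: y = 7
Binding constraints: C1, C2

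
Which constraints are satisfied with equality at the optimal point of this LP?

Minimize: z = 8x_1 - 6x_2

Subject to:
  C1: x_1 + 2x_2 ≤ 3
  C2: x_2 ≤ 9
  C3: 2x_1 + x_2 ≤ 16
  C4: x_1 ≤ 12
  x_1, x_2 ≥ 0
Optimal: x_1 = 0, x_2 = 1.5
Slack at optimum:
  C1: slack = 0 (binding)
  C2: slack = 7.5
  C3: slack = 14.5
  C4: slack = 12
  x_1 ≥ 0: x_1 = 0 (binding)
  x_2 ≥ 0: x_2 = 1.5
Binding constraints: C1, x_1 ≥ 0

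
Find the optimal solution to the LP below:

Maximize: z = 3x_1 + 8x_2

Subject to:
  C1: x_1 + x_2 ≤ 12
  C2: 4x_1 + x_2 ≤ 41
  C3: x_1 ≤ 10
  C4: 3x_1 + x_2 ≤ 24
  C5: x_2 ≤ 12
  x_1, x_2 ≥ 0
Each vertex is the intersection of two constraint boundaries that also satisfies all remaining constraints:
  x_1 = 0 and x_2 = 0 → (0, 0)
  3x_1 + x_2 = 24 and x_2 = 0 → (8, 0)
  x_1 + x_2 = 12 and 3x_1 + x_2 = 24 → (6, 6)
  x_1 + x_2 = 12 and x_2 = 12 → (0, 12)

Evaluating z = 3x_1 + 8x_2 at each vertex:
  (0, 0): z = 0
  (8, 0): z = 24
  (6, 6): z = 66
  (0, 12): z = 96

The maximum is at (0, 12) with z = 96.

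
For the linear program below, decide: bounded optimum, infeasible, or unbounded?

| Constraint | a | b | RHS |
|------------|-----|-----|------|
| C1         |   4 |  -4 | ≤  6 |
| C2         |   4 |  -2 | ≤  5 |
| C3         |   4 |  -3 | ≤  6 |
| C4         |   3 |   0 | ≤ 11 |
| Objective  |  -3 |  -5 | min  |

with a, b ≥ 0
Feasible point: (0, 0) satisfies every constraint, so the LP is feasible.
Direction d = (0, 1): for each constraint row a, a·d ≤ 0 —
  (4)(0) + (-4)(1) = -4 ≤ 0
  (4)(0) + (-2)(1) = -2 ≤ 0
  (4)(0) + (-3)(1) = -3 ≤ 0
  (3)(0) + (0)(1) = 0 ≤ 0
and d ≥ 0, so (0, 0) + t·d stays feasible for every t ≥ 0. Along this ray z = -3a - 5b changes by -5 per unit t, so z → −∞.

Unbounded: there is a feasible ray along which z → −∞.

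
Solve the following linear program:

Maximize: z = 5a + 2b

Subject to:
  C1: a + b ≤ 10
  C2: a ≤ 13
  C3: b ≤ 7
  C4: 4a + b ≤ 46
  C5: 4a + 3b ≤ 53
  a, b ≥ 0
a = 10, b = 0, z = 50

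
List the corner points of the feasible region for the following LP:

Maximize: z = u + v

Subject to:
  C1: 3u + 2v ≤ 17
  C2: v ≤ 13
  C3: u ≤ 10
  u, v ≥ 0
Each vertex is the intersection of two constraint boundaries that also satisfies all remaining constraints:
  u = 0 and v = 0 → (0, 0)
  3u + 2v = 17 and v = 0 → (5.667, 0)
  3u + 2v = 17 and u = 0 → (0, 8.5)

Vertices: (0, 0), (5.667, 0), (0, 8.5)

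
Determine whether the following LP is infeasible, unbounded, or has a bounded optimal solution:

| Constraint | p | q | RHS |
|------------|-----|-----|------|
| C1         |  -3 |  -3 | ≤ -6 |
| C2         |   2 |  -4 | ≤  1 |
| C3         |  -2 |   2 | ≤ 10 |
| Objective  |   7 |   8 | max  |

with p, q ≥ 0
Feasible point: (0, 2) satisfies every constraint, so the LP is feasible.
Direction d = (1, 1): for each constraint row a, a·d ≤ 0 —
  (-3)(1) + (-3)(1) = -6 ≤ 0
  (2)(1) + (-4)(1) = -2 ≤ 0
  (-2)(1) + (2)(1) = 0 ≤ 0
and d ≥ 0, so (0, 2) + t·d stays feasible for every t ≥ 0. Along this ray z = 7p + 8q changes by 15 per unit t, so z → +∞.

Unbounded — the objective can increase without bound over the feasible region.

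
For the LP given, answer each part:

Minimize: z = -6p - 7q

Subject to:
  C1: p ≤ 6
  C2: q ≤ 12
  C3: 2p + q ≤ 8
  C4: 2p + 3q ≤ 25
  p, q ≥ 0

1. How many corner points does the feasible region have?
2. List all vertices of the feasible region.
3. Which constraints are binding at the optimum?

1. 3
2. (0, 0), (4, 0), (0, 8)
3. C3, p ≥ 0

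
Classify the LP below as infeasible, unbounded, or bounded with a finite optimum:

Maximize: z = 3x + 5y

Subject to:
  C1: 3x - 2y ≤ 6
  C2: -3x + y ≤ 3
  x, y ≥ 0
Feasible point: (0, 0) satisfies every constraint, so the LP is feasible.
Direction d = (2, 3): for each constraint row a, a·d ≤ 0 —
  (3)(2) + (-2)(3) = 0 ≤ 0
  (-3)(2) + (1)(3) = -3 ≤ 0
and d ≥ 0, so (0, 0) + t·d stays feasible for every t ≥ 0. Along this ray z = 3x + 5y changes by 21 per unit t, so z → +∞.

Unbounded — the objective can increase without bound over the feasible region.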